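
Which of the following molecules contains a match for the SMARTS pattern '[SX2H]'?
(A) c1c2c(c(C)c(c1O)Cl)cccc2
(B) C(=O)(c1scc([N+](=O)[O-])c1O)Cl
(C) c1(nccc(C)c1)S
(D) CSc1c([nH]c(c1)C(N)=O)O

[SX2H] describes an aliphatic sulfur with two connections, one being H (a thiol).
(A) has a hydroxyl group (-OH) but it is an -OH, not an -SH.
(B) has a hydroxyl group (-OH) but it is an -OH, not an -SH.
(C) contains a thiol (-SH), which satisfies every atom and bond constraint.
(D) has a methylthio ether (-SCH3) but the sulfur has H0 (bonded to two carbons), not H1.
So the answer is (C).

C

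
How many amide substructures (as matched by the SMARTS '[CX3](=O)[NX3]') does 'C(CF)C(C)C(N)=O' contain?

[CX3](=O)[NX3] is the SMARTS for an amide: a carbonyl carbon bonded to a trivalent nitrogen.
Exactly one fragment in the molecule meets all constraints, giving 1 match.

1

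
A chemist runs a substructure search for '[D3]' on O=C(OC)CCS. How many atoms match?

1

The query [D3] means: atom with exactly three heavy-atom neighbours.
Check the 7 heavy atoms by environment: 2× C (D2) → no; 1× C (D3) → match; 1× O (D1) → no; 1× O (D2) → no; 1× C (D1) → no; 1× S (D1) → no.
That gives 1 matching atom.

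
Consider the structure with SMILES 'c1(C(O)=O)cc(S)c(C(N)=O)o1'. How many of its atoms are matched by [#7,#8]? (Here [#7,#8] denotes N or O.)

5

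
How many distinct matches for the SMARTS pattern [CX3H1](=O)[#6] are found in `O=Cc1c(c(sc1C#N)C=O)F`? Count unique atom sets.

2

[CX3H1](=O)[#6] is the SMARTS for an aldehyde: an sp2 carbon with one H, double-bonded to O and single-bonded to carbon.
The molecule carries 2 separate instances of an aldehyde (-CHO) meeting every constraint; each maps to a distinct set of atoms, giving 2 matches.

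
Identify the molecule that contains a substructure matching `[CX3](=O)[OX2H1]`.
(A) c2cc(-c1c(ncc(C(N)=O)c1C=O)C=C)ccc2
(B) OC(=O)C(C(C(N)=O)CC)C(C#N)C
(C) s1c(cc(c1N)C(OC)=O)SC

B

[CX3](=O)[OX2H1] describes an sp2 carbon double-bonded to O and single-bonded to an -OH oxygen (a carboxylic acid).
(A) has an aldehyde (-CHO) but there is no singly-bonded oxygen on the carbonyl carbon.
(B) contains a carboxylic acid group (-C(=O)OH), which satisfies every atom and bond constraint.
(C) has a methyl-ester group (-C(=O)OCH3) but the singly-bonded O has no H (OX2H0, not OX2H1).
So the answer is (B).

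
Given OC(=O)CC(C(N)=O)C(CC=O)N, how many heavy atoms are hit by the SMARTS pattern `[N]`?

The query [N] means: uppercase N matches aliphatic (non-aromatic) nitrogen only.
Check the 13 heavy atoms by environment: 7× C → no; 4× O → no; 2× N → match.
That gives 2 matching atoms.

2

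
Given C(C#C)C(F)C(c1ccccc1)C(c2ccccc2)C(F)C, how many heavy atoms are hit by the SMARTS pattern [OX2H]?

The query [OX2H] means: aliphatic oxygen with two connections, one of which is H — an -OH oxygen.
Check the 22 heavy atoms by environment: 1× C (H3, X4) → no; 4× C (H1, X4) → no; 1× C (H2, X4) → no; 2× c (aromatic, H0, X3) → no; 10× c (aromatic, H1, X3) → no; 2× F (H0, X1) → no; 1× C (H0, X2) → no; 1× C (H1, X2) → no.
No environment satisfies the query, so 0 matching atoms.

0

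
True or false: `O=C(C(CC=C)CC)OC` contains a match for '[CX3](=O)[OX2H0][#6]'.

True

The pattern [CX3](=O)[OX2H0][#6] describes a carbonyl carbon bonded to an oxygen that is itself bonded to carbon (no H on that O) — an ester.
The molecule carries a methyl-ester group (-C(=O)OCH3), whose atoms satisfy every constraint of the query, so the pattern matches.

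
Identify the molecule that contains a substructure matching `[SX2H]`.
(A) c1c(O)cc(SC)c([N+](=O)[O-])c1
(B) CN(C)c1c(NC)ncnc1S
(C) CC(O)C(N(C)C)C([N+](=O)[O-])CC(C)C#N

[SX2H] describes an aliphatic sulfur with two connections, one being H (a thiol).
(A) has a hydroxyl group (-OH) but it is an -OH, not an -SH.
(B) contains a thiol (-SH), which satisfies every atom and bond constraint.
(C) has a hydroxyl group (-OH) but it is an -OH, not an -SH.
So the answer is (B).

B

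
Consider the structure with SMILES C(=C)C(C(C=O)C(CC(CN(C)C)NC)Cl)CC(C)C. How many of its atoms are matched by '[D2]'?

6

The query [D2] means: atom with exactly two heavy-atom neighbours.
Check the 20 heavy atoms by environment: 5× C (D2) → match; 5× C (D3) → no; 1× O (D1) → no; 6× C (D1) → no; 1× N (D2) → match; 1× Cl (D1) → no; 1× N (D3) → no.
Summing the matching environments: 5 + 1 = 6 matching atoms.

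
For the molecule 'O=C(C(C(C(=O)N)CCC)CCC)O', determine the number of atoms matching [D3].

4

The query [D3] means: atom with exactly three heavy-atom neighbours.
Check the 14 heavy atoms by environment: 2× C (D1) → no; 4× C (D2) → no; 4× C (D3) → match; 3× O (D1) → no; 1× N (D1) → no.
That gives 4 matching atoms.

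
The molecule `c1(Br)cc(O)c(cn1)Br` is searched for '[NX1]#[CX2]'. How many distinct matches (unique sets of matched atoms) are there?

0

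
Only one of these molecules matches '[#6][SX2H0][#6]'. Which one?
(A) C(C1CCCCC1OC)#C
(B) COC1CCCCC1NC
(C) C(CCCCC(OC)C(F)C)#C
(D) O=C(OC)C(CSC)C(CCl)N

D

[#6][SX2H0][#6] describes an aliphatic sulfur bridging two carbons with no H on the sulfur (a thioether).
(A) has a methoxy ether (-OCH3) but the bridging atom is O, not S.
(B) has a methoxy ether (-OCH3) but the bridging atom is O, not S.
(C) has a methoxy ether (-OCH3) but the bridging atom is O, not S.
(D) contains a methylthio ether (-SCH3), which satisfies every atom and bond constraint.
So the answer is (D).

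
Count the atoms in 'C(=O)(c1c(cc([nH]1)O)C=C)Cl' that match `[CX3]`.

The query [CX3] means: C with X3: aliphatic carbon with exactly 3 total connections.
Check the 11 heavy atoms by environment: 1× n (aromatic, X3) → no; 4× c (aromatic, X3) → no; 1× O (X2) → no; 3× C (X3) → match; 1× O (X1) → no; 1× Cl (X1) → no.
That gives 3 matching atoms.

3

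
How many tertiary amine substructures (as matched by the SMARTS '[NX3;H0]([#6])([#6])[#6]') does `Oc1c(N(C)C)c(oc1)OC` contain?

1

[NX3;H0]([#6])([#6])[#6] is the SMARTS for a tertiary amine: a trivalent nitrogen with no H, bonded to three carbons.
Exactly one fragment in the molecule meets all constraints, giving 1 match.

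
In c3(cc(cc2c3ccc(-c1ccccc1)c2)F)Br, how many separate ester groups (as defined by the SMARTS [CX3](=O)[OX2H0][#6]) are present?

0

[CX3](=O)[OX2H0][#6] is the SMARTS for an ester: a carbonyl carbon bonded to an oxygen that is itself bonded to carbon (no H on that O).
No fragment in the molecule satisfies every constraint, giving 0 matches.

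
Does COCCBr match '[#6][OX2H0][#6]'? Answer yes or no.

Yes

The pattern [#6][OX2H0][#6] describes an aliphatic oxygen bridging two carbons with no H on the oxygen — an ether.
The molecule carries a methoxy ether (-OCH3), whose atoms satisfy every constraint of the query, so the pattern matches.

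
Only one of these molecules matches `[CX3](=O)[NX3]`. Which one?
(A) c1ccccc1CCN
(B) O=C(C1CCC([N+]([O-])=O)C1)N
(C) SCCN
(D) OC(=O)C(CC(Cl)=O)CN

B

[CX3](=O)[NX3] describes a carbonyl carbon bonded to a trivalent nitrogen (an amide).
(A) has a primary amino group (-NH2) but the -NH2 is not attached to a carbonyl carbon.
(B) contains a primary amide (-C(=O)NH2), which satisfies every atom and bond constraint.
(C) has a primary amino group (-NH2) but the -NH2 is not attached to a carbonyl carbon.
(D) has a primary amino group (-NH2) but the -NH2 is not attached to a carbonyl carbon.
So the answer is (B).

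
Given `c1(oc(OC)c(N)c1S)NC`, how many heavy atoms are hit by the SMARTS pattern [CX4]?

2

The query [CX4] means: C with X4: aliphatic carbon with exactly 4 total connections (bonds + H).
Check the 11 heavy atoms by environment: 1× o (aromatic, X2) → no; 4× c (aromatic, X3) → no; 1× O (X2) → no; 2× C (X4) → match; 2× N (X3) → no; 1× S (X2) → no.
That gives 2 matching atoms.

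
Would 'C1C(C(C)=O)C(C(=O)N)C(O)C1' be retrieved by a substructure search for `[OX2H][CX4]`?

The pattern [OX2H][CX4] describes a hydroxyl oxygen bound to an sp3 (X4) carbon — an aliphatic alcohol.
The molecule carries a hydroxyl group (-OH), whose atoms satisfy every constraint of the query, so the pattern matches.

Yes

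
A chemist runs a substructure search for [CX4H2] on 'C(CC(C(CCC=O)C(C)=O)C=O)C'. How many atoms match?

4

The query [CX4H2] means: sp3 carbon (X4) with exactly two hydrogens.
Check the 14 heavy atoms by environment: 4× C (H2, X4) → match; 2× C (H1, X4) → no; 2× C (H1, X3) → no; 3× O (H0, X1) → no; 1× C (H0, X3) → no; 2× C (H3, X4) → no.
That gives 4 matching atoms.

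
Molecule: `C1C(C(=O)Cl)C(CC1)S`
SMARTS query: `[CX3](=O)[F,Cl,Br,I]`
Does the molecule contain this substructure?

The pattern [CX3](=O)[F,Cl,Br,I] describes a carbonyl carbon bonded to a halogen — an acyl halide.
The molecule carries an acyl chloride (-C(=O)Cl), whose atoms satisfy every constraint of the query, so the pattern matches.

Yes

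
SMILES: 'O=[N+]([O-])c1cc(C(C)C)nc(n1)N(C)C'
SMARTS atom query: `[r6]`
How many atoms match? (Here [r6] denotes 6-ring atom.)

6

The query [r6] means: r6 matches atoms in a six-membered ring.
Check the 15 heavy atoms by environment: 2× n (aromatic, in 6-ring) → match; 4× c (aromatic, in 6-ring) → match; 1× N (acyclic) → no; 5× C (acyclic) → no; 1× N (charge +1, acyclic) → no; 1× O (charge -1, acyclic) → no; 1× O (acyclic) → no.
Summing the matching environments: 2 + 4 = 6 matching atoms.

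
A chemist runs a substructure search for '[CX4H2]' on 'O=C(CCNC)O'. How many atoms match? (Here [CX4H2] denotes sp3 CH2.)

The query [CX4H2] means: sp3 carbon (X4) with exactly two hydrogens.
Check the 7 heavy atoms by environment: 2× C (H2, X4) → match; 1× C (H0, X3) → no; 1× O (H0, X1) → no; 1× O (H1, X2) → no; 1× N (H1, X3) → no; 1× C (H3, X4) → no.
That gives 2 matching atoms.

2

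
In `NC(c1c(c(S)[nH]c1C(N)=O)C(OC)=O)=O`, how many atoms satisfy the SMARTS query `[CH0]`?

3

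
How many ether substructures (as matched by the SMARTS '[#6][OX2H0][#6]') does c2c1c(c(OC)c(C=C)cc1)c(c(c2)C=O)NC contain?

[#6][OX2H0][#6] is the SMARTS for an ether: an aliphatic oxygen bridging two carbons with no H on the oxygen.
Exactly one fragment in the molecule meets all constraints, giving 1 match.

1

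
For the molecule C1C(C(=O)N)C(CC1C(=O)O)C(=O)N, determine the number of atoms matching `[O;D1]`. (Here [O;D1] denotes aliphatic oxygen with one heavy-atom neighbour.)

4

Check the 14 heavy atoms by environment: 6× C (D3) → no; 2× C (D2) → no; 4× O (D1) → match; 2× N (D1) → no.
That gives 4 matching atoms.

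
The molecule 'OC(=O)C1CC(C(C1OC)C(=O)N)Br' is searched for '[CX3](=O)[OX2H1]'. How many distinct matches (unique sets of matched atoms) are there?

1

[CX3](=O)[OX2H1] is the SMARTS for a carboxylic acid: an sp2 carbon double-bonded to O and single-bonded to an -OH oxygen.
Exactly one fragment in the molecule meets all constraints, giving 1 match.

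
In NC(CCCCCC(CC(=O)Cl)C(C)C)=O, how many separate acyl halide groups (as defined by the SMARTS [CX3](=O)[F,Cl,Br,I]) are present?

1

[CX3](=O)[F,Cl,Br,I] is the SMARTS for an acyl halide: a carbonyl carbon bonded to a halogen.
Exactly one fragment in the molecule meets all constraints, giving 1 match.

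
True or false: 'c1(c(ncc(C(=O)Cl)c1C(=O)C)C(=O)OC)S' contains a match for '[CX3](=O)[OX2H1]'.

False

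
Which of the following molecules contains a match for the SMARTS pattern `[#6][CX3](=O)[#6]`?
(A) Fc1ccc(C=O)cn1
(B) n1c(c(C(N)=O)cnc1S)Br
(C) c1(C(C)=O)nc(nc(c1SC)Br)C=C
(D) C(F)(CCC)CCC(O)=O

C

[#6][CX3](=O)[#6] describes a carbonyl carbon (no H) flanked by two carbons (a ketone).
(A) has an aldehyde (-CHO) but the carbonyl carbon has H1, so it is not flanked by two carbons.
(B) has a primary amide (-C(=O)NH2) but one neighbour of the carbonyl carbon is N, not C.
(C) contains an acetyl/ketone group (-C(=O)CH3), which satisfies every atom and bond constraint.
(D) has a carboxylic acid group (-C(=O)OH) but one neighbour of the carbonyl carbon is O, not C.
So the answer is (C).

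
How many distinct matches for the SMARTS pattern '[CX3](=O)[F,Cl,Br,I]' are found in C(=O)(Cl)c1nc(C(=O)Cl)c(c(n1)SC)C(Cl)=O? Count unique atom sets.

[CX3](=O)[F,Cl,Br,I] is the SMARTS for an acyl halide: a carbonyl carbon bonded to a halogen.
The molecule carries 3 separate instances of an acyl chloride (-C(=O)Cl) meeting every constraint; each maps to a distinct set of atoms, giving 3 matches.

3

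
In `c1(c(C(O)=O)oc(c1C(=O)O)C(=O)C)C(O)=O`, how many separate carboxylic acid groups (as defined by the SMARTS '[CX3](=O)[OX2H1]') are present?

3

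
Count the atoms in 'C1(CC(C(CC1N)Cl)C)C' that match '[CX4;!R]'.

2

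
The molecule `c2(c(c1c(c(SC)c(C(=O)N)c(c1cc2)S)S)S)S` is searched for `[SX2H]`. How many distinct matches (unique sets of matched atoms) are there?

4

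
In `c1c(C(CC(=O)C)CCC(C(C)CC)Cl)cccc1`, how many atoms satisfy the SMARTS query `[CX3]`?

The query [CX3] means: C with X3: aliphatic carbon with exactly 3 total connections.
Check the 19 heavy atoms by environment: 10× C (X4) → no; 6× c (aromatic, X3) → no; 1× Cl (X1) → no; 1× C (X3) → match; 1× O (X1) → no.
That gives 1 matching atom.

1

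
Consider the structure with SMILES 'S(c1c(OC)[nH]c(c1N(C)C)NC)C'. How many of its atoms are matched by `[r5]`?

5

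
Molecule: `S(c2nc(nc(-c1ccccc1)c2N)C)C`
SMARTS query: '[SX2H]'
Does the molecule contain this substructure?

The pattern [SX2H] describes an aliphatic sulfur with two connections, one being H — a thiol.
The closest candidate here is a methylthio ether (-SCH3), but the sulfur has H0 (bonded to two carbons), not H1. No other fragment satisfies the full query, so there is no match.

No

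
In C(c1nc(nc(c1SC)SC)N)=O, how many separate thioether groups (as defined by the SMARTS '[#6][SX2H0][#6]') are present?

[#6][SX2H0][#6] is the SMARTS for a thioether: an aliphatic sulfur bridging two carbons with no H on the sulfur.
The molecule carries 2 separate instances of a methylthio ether (-SCH3) meeting every constraint; each maps to a distinct set of atoms, giving 2 matches.

2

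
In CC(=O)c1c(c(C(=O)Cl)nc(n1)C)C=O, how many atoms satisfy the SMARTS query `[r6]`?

The query [r6] means: r6 matches atoms in a six-membered ring.
Check the 15 heavy atoms by environment: 2× n (aromatic, in 6-ring) → match; 4× c (aromatic, in 6-ring) → match; 5× C (acyclic) → no; 3× O (acyclic) → no; 1× Cl (acyclic) → no.
Summing the matching environments: 2 + 4 = 6 matching atoms.

6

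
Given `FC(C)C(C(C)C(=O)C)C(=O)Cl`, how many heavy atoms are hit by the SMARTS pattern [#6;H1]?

3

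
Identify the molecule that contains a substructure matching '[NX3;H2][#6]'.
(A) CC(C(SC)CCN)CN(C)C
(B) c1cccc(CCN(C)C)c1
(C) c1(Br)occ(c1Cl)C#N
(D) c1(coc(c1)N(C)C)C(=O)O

[NX3;H2][#6] describes a trivalent nitrogen with two H attached to carbon (a primary amine).
(A) contains a primary amino group (-NH2), which satisfies every atom and bond constraint.
(B) has a dimethylamino group (-N(CH3)2) but the nitrogen has H0, not H2.
(C) has a nitrile (-C#N) but the nitrogen is NX1 (triple-bonded), not NX3 with two H.
(D) has a dimethylamino group (-N(CH3)2) but the nitrogen has H0, not H2.
So the answer is (A).

A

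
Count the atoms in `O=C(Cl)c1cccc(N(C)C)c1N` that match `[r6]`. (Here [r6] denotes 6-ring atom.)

6

The query [r6] means: r6 matches atoms in a six-membered ring.
Check the 13 heavy atoms by environment: 6× c (aromatic, in 6-ring) → match; 2× N (acyclic) → no; 3× C (acyclic) → no; 1× O (acyclic) → no; 1× Cl (acyclic) → no.
That gives 6 matching atoms.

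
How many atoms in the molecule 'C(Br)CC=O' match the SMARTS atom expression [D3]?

The query [D3] means: atom with exactly three heavy-atom neighbours.
Check the 5 heavy atoms by environment: 3× C (D2) → no; 1× Br (D1) → no; 1× O (D1) → no.
No environment satisfies the query, so 0 matching atoms.

0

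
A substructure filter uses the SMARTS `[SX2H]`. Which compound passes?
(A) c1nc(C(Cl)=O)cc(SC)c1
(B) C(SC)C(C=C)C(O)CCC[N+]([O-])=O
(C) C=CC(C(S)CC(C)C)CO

C

[SX2H] describes an aliphatic sulfur with two connections, one being H (a thiol).
(A) has a methylthio ether (-SCH3) but the sulfur has H0 (bonded to two carbons), not H1.
(B) has a methylthio ether (-SCH3) but the sulfur has H0 (bonded to two carbons), not H1.
(C) contains a thiol (-SH), which satisfies every atom and bond constraint.
So the answer is (C).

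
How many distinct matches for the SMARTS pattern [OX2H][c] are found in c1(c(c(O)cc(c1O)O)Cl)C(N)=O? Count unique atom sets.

[OX2H][c] is the SMARTS for a phenol: a hydroxyl oxygen attached to an aromatic carbon.
The molecule carries 3 separate instances of a hydroxyl group (-OH) meeting every constraint; each maps to a distinct set of atoms, giving 3 matches.

3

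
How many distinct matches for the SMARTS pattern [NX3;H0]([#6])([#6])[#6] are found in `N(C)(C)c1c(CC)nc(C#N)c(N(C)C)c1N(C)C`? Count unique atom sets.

[NX3;H0]([#6])([#6])[#6] is the SMARTS for a tertiary amine: a trivalent nitrogen with no H, bonded to three carbons.
The molecule carries 3 separate instances of a dimethylamino group (-N(CH3)2) meeting every constraint; each maps to a distinct set of atoms, giving 3 matches.

3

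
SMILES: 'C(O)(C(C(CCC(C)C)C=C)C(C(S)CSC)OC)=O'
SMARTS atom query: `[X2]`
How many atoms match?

The query [X2] means: any atom with exactly two total connections (bonds + H).
Check the 20 heavy atoms by environment: 12× C (X4) → no; 3× C (X3) → no; 1× O (X1) → no; 2× O (X2) → match; 2× S (X2) → match.
Summing the matching environments: 2 + 2 = 4 matching atoms.

4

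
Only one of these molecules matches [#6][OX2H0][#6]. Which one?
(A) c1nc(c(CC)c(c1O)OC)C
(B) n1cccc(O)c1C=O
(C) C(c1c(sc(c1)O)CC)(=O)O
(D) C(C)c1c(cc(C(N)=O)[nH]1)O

A

[#6][OX2H0][#6] describes an aliphatic oxygen bridging two carbons with no H on the oxygen (an ether).
(A) contains a methoxy ether (-OCH3), which satisfies every atom and bond constraint.
(B) has a hydroxyl group (-OH) but the oxygen has H1, not H0 bridging two carbons.
(C) has a hydroxyl group (-OH) but the oxygen has H1, not H0 bridging two carbons.
(D) has a hydroxyl group (-OH) but the oxygen has H1, not H0 bridging two carbons.
So the answer is (A).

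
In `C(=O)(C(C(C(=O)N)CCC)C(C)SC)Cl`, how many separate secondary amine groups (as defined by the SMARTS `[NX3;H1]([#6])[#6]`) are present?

0

[NX3;H1]([#6])[#6] is the SMARTS for a secondary amine: a trivalent nitrogen with one H, bonded to two carbons.
The molecule has a primary amide (-C(=O)NH2), but the -C(=O)NH2 nitrogen has H2, not H1; nothing else fits, so there are 0 matches.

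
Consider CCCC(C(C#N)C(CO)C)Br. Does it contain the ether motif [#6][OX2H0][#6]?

The pattern [#6][OX2H0][#6] describes an aliphatic oxygen bridging two carbons with no H on the oxygen — an ether.
The closest candidate here is a hydroxyl group (-OH), but the oxygen has H1, not H0 bridging two carbons. No other fragment satisfies the full query, so there is no match.

No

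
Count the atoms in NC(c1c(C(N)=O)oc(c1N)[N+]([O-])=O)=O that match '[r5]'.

5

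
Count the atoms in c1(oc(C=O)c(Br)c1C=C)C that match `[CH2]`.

1

The query [CH2] means: aliphatic carbon with exactly two hydrogens.
Check the 11 heavy atoms by environment: 1× o (aromatic, H0) → no; 4× c (aromatic, H0) → no; 1× C (H3) → no; 1× Br (H0) → no; 2× C (H1) → no; 1× O (H0) → no; 1× C (H2) → match.
That gives 1 matching atom.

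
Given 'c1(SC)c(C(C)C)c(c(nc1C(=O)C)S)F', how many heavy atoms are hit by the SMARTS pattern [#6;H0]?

The query [#6;H0] means: any carbon with no attached hydrogen.
Check the 16 heavy atoms by environment: 1× n (aromatic, H0) → no; 5× c (aromatic, H0) → match; 1× S (H0) → no; 4× C (H3) → no; 1× S (H1) → no; 1× C (H0) → match; 1× O (H0) → no; 1× C (H1) → no; 1× F (H0) → no.
Summing the matching environments: 5 + 1 = 6 matching atoms.

6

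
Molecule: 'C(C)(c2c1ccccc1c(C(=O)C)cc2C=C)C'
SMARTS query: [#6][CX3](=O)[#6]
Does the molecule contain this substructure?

The pattern [#6][CX3](=O)[#6] describes a carbonyl carbon (no H) flanked by two carbons — a ketone.
The molecule carries an acetyl/ketone group (-C(=O)CH3), whose atoms satisfy every constraint of the query, so the pattern matches.

Yes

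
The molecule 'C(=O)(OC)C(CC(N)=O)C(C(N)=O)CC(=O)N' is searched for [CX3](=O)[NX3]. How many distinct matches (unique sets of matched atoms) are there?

[CX3](=O)[NX3] is the SMARTS for an amide: a carbonyl carbon bonded to a trivalent nitrogen.
The molecule carries 3 separate instances of a primary amide (-C(=O)NH2) meeting every constraint; each maps to a distinct set of atoms, giving 3 matches.

3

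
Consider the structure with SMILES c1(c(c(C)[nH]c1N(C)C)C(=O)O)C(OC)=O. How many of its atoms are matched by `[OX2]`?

The query [OX2] means: aliphatic oxygen with two total connections — ether, hydroxyl, or ester single-bond O.
Check the 16 heavy atoms by environment: 1× n (aromatic, X3) → no; 4× c (aromatic, X3) → no; 2× C (X3) → no; 2× O (X1) → no; 2× O (X2) → match; 4× C (X4) → no; 1× N (X3) → no.
That gives 2 matching atoms.

2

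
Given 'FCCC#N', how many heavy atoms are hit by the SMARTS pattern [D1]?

Check the 5 heavy atoms by environment: 3× C (D2) → no; 1× N (D1) → match; 1× F (D1) → match.
Summing the matching environments: 1 + 1 = 2 matching atoms.

2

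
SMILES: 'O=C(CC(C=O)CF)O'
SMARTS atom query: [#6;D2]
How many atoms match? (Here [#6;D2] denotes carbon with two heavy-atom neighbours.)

The query [#6;D2] means: any carbon bonded to exactly two heavy atoms.
Check the 9 heavy atoms by environment: 3× C (D2) → match; 2× C (D3) → no; 1× F (D1) → no; 3× O (D1) → no.
That gives 3 matching atoms.

3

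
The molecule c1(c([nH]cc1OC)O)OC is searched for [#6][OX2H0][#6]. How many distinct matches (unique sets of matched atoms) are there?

2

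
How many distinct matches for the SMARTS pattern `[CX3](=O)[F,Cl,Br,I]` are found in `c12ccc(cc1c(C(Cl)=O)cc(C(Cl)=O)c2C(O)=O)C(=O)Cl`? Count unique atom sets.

3

[CX3](=O)[F,Cl,Br,I] is the SMARTS for an acyl halide: a carbonyl carbon bonded to a halogen.
The molecule carries 3 separate instances of an acyl chloride (-C(=O)Cl) meeting every constraint; each maps to a distinct set of atoms, giving 3 matches.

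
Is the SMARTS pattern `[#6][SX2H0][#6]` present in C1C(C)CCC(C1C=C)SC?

The pattern [#6][SX2H0][#6] describes an aliphatic sulfur bridging two carbons with no H on the sulfur — a thioether.
The molecule carries a methylthio ether (-SCH3), whose atoms satisfy every constraint of the query, so the pattern matches.

Yes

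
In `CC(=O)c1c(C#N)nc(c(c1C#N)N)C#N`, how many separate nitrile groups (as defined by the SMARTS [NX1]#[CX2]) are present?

3

[NX1]#[CX2] is the SMARTS for a nitrile: a nitrogen triple-bonded to a two-connected carbon.
The molecule carries 3 separate instances of a nitrile (-C#N) meeting every constraint; each maps to a distinct set of atoms, giving 3 matches.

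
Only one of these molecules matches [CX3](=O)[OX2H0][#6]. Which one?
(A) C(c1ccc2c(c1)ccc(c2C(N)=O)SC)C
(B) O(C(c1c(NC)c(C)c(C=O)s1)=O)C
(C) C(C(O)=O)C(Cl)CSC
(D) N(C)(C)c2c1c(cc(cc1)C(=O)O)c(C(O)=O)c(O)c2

[CX3](=O)[OX2H0][#6] describes a carbonyl carbon bonded to an oxygen that is itself bonded to carbon (no H on that O) (an ester).
(A) has a primary amide (-C(=O)NH2) but the carbonyl is bonded to N, not to an O-C linkage.
(B) contains a methyl-ester group (-C(=O)OCH3), which satisfies every atom and bond constraint.
(C) has a carboxylic acid group (-C(=O)OH) but the singly-bonded O carries H (OX2H1, not H0).
(D) has a carboxylic acid group (-C(=O)OH) but the singly-bonded O carries H (OX2H1, not H0).
So the answer is (B).

B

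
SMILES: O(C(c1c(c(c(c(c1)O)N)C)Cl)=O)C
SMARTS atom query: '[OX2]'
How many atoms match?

2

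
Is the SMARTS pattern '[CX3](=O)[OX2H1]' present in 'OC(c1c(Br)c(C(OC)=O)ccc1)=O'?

Yes

The pattern [CX3](=O)[OX2H1] describes an sp2 carbon double-bonded to O and single-bonded to an -OH oxygen — a carboxylic acid.
The molecule carries a carboxylic acid group (-C(=O)OH), whose atoms satisfy every constraint of the query, so the pattern matches.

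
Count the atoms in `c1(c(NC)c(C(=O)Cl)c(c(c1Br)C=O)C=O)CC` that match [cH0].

6

The query [cH0] means: aromatic carbon with no attached hydrogen (substituted or ring-fusion).
Check the 18 heavy atoms by environment: 6× c (aromatic, H0) → match; 1× C (H0) → no; 3× O (H0) → no; 1× Cl (H0) → no; 2× C (H1) → no; 1× N (H1) → no; 2× C (H3) → no; 1× C (H2) → no; 1× Br (H0) → no.
That gives 6 matching atoms.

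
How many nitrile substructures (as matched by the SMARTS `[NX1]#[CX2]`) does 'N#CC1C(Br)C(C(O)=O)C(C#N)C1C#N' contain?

[NX1]#[CX2] is the SMARTS for a nitrile: a nitrogen triple-bonded to a two-connected carbon.
The molecule carries 3 separate instances of a nitrile (-C#N) meeting every constraint; each maps to a distinct set of atoms, giving 3 matches.

3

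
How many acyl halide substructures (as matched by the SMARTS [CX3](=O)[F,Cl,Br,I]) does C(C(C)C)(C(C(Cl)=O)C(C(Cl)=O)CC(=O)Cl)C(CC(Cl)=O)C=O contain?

[CX3](=O)[F,Cl,Br,I] is the SMARTS for an acyl halide: a carbonyl carbon bonded to a halogen.
The molecule carries 4 separate instances of an acyl chloride (-C(=O)Cl) meeting every constraint; each maps to a distinct set of atoms, giving 4 matches.

4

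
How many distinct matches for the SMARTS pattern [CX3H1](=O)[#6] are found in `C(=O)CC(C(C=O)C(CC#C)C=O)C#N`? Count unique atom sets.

3

[CX3H1](=O)[#6] is the SMARTS for an aldehyde: an sp2 carbon with one H, double-bonded to O and single-bonded to carbon.
The molecule carries 3 separate instances of an aldehyde (-CHO) meeting every constraint; each maps to a distinct set of atoms, giving 3 matches.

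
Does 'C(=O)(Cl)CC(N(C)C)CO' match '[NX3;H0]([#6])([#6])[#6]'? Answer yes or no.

The pattern [NX3;H0]([#6])([#6])[#6] describes a trivalent nitrogen with no H, bonded to three carbons — a tertiary amine.
The molecule carries a dimethylamino group (-N(CH3)2), whose atoms satisfy every constraint of the query, so the pattern matches.

Yes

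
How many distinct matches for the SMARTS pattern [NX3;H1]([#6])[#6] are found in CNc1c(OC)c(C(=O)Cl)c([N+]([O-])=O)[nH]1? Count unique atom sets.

1

[NX3;H1]([#6])[#6] is the SMARTS for a secondary amine: a trivalent nitrogen with one H, bonded to two carbons.
Exactly one fragment in the molecule meets all constraints, giving 1 match.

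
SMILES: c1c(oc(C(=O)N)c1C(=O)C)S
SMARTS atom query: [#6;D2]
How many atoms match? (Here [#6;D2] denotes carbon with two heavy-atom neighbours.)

1

The query [#6;D2] means: any carbon bonded to exactly two heavy atoms.
Check the 12 heavy atoms by environment: 1× o (aromatic, D2) → no; 3× c (aromatic, D3) → no; 1× c (aromatic, D2) → match; 2× C (D3) → no; 2× O (D1) → no; 1× N (D1) → no; 1× S (D1) → no; 1× C (D1) → no.
That gives 1 matching atom.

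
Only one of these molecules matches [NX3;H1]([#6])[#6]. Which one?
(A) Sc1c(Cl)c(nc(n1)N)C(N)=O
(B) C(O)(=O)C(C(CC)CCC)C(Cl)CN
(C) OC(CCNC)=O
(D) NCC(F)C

[NX3;H1]([#6])[#6] describes a trivalent nitrogen with one H, bonded to two carbons (a secondary amine).
(A) has a primary amide (-C(=O)NH2) but the -C(=O)NH2 nitrogen has H2, not H1.
(B) has a primary amino group (-NH2) but the nitrogen has H2 and only one carbon neighbour.
(C) contains an N-methylamino group (-NHCH3), which satisfies every atom and bond constraint.
(D) has a primary amino group (-NH2) but the nitrogen has H2 and only one carbon neighbour.
So the answer is (C).

C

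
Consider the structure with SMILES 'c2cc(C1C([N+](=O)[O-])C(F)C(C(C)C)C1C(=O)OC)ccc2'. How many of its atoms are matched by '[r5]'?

5

The query [r5] means: r5 matches atoms in a five-membered ring.
Check the 22 heavy atoms by environment: 5× C (in 5-ring) → match; 6× c (aromatic, in 6-ring) → no; 5× C (acyclic) → no; 1× N (charge +1, acyclic) → no; 1× O (charge -1, acyclic) → no; 3× O (acyclic) → no; 1× F (acyclic) → no.
That gives 5 matching atoms.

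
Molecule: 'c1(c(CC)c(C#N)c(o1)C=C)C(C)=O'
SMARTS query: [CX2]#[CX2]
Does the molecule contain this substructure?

No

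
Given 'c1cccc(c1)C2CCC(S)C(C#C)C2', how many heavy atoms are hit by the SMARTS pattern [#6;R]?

The query [#6;R] means: carbon that is part of a ring.
Check the 15 heavy atoms by environment: 6× C (in 6-ring) → match; 2× C (acyclic) → no; 6× c (aromatic, in 6-ring) → match; 1× S (acyclic) → no.
Summing the matching environments: 6 + 6 = 12 matching atoms.

12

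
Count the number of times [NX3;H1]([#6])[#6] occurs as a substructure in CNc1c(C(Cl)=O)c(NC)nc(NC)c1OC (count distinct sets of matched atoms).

[NX3;H1]([#6])[#6] is the SMARTS for a secondary amine: a trivalent nitrogen with one H, bonded to two carbons.
The molecule carries 3 separate instances of an N-methylamino group (-NHCH3) meeting every constraint; each maps to a distinct set of atoms, giving 3 matches.

3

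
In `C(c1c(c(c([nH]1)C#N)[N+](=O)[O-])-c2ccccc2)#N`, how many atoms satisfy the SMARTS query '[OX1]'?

The query [OX1] means: aliphatic oxygen with one total connection — typically a carbonyl =O or an oxide.
Check the 18 heavy atoms by environment: 1× n (aromatic, X3) → no; 10× c (aromatic, X3) → no; 2× C (X2) → no; 2× N (X1) → no; 1× N (charge +1, X3) → no; 1× O (charge -1, X1) → match; 1× O (X1) → match.
Summing the matching environments: 1 + 1 = 2 matching atoms.

2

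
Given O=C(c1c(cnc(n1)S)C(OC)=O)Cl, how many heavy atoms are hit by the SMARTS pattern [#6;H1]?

1

The query [#6;H1] means: any carbon bearing exactly one hydrogen.
Check the 14 heavy atoms by environment: 2× n (aromatic, H0) → no; 3× c (aromatic, H0) → no; 1× c (aromatic, H1) → match; 2× C (H0) → no; 3× O (H0) → no; 1× Cl (H0) → no; 1× S (H1) → no; 1× C (H3) → no.
That gives 1 matching atom.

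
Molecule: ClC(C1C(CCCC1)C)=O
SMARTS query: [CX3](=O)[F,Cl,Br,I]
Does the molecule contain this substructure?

Yes

The pattern [CX3](=O)[F,Cl,Br,I] describes a carbonyl carbon bonded to a halogen — an acyl halide.
The molecule carries an acyl chloride (-C(=O)Cl), whose atoms satisfy every constraint of the query, so the pattern matches.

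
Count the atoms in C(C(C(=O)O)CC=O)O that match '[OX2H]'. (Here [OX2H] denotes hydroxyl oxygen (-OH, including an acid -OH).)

2

The query [OX2H] means: aliphatic oxygen with two connections, one of which is H — an -OH oxygen.
Check the 9 heavy atoms by environment: 2× C (H2, X4) → no; 1× C (H1, X4) → no; 1× C (H1, X3) → no; 2× O (H0, X1) → no; 1× C (H0, X3) → no; 2× O (H1, X2) → match.
That gives 2 matching atoms.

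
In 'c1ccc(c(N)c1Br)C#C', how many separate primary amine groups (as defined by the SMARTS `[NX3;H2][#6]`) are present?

[NX3;H2][#6] is the SMARTS for a primary amine: a trivalent nitrogen with two H attached to carbon.
Exactly one fragment in the molecule meets all constraints, giving 1 match.

1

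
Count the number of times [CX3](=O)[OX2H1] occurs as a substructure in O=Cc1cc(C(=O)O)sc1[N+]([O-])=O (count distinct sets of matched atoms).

1

[CX3](=O)[OX2H1] is the SMARTS for a carboxylic acid: an sp2 carbon double-bonded to O and single-bonded to an -OH oxygen.
Exactly one fragment in the molecule meets all constraints, giving 1 match.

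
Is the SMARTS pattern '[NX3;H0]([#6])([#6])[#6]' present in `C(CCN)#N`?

The pattern [NX3;H0]([#6])([#6])[#6] describes a trivalent nitrogen with no H, bonded to three carbons — a tertiary amine.
The closest candidate here is a primary amino group (-NH2), but the nitrogen has H2, not H0 with three carbons. No other fragment satisfies the full query, so there is no match.

No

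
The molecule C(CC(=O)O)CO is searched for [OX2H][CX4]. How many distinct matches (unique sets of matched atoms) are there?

1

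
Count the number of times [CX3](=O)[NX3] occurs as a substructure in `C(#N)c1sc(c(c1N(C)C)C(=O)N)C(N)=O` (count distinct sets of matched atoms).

2

[CX3](=O)[NX3] is the SMARTS for an amide: a carbonyl carbon bonded to a trivalent nitrogen.
The molecule carries 2 separate instances of a primary amide (-C(=O)NH2) meeting every constraint; each maps to a distinct set of atoms, giving 2 matches.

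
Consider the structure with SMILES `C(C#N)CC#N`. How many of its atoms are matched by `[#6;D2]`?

The query [#6;D2] means: any carbon bonded to exactly two heavy atoms.
Check the 6 heavy atoms by environment: 4× C (D2) → match; 2× N (D1) → no.
That gives 4 matching atoms.

4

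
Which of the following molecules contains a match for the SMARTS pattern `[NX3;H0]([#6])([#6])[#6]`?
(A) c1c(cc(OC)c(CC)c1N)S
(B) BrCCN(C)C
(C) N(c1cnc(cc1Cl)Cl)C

[NX3;H0]([#6])([#6])[#6] describes a trivalent nitrogen with no H, bonded to three carbons (a tertiary amine).
(A) has a primary amino group (-NH2) but the nitrogen has H2, not H0 with three carbons.
(B) contains a dimethylamino group (-N(CH3)2), which satisfies every atom and bond constraint.
(C) has an N-methylamino group (-NHCH3) but the nitrogen still has one H (H1), not H0.
So the answer is (B).

B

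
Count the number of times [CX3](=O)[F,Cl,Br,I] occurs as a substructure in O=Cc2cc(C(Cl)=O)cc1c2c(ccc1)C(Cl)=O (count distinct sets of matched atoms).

[CX3](=O)[F,Cl,Br,I] is the SMARTS for an acyl halide: a carbonyl carbon bonded to a halogen.
The molecule carries 2 separate instances of an acyl chloride (-C(=O)Cl) meeting every constraint; each maps to a distinct set of atoms, giving 2 matches.

2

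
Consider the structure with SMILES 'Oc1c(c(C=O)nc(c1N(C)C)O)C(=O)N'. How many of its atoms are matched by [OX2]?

2

The query [OX2] means: aliphatic oxygen with two total connections — ether, hydroxyl, or ester single-bond O.
Check the 16 heavy atoms by environment: 1× n (aromatic, X2) → no; 5× c (aromatic, X3) → no; 2× O (X2) → match; 2× N (X3) → no; 2× C (X4) → no; 2× C (X3) → no; 2× O (X1) → no.
That gives 2 matching atoms.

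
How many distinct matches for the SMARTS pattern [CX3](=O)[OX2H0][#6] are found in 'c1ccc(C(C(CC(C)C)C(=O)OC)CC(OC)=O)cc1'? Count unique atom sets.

[CX3](=O)[OX2H0][#6] is the SMARTS for an ester: a carbonyl carbon bonded to an oxygen that is itself bonded to carbon (no H on that O).
The molecule carries 2 separate instances of a methyl-ester group (-C(=O)OCH3) meeting every constraint; each maps to a distinct set of atoms, giving 2 matches.

2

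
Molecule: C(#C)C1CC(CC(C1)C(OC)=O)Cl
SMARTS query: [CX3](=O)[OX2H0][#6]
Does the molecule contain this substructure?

The pattern [CX3](=O)[OX2H0][#6] describes a carbonyl carbon bonded to an oxygen that is itself bonded to carbon (no H on that O) — an ester.
The molecule carries a methyl-ester group (-C(=O)OCH3), whose atoms satisfy every constraint of the query, so the pattern matches.

Yes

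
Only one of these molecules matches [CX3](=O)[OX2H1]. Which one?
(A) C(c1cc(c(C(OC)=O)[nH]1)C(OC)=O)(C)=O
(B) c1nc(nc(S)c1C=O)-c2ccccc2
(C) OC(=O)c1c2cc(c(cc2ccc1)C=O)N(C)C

C

[CX3](=O)[OX2H1] describes an sp2 carbon double-bonded to O and single-bonded to an -OH oxygen (a carboxylic acid).
(A) has a methyl-ester group (-C(=O)OCH3) but the singly-bonded O has no H (OX2H0, not OX2H1).
(B) has an aldehyde (-CHO) but there is no singly-bonded oxygen on the carbonyl carbon.
(C) contains a carboxylic acid group (-C(=O)OH), which satisfies every atom and bond constraint.
So the answer is (C).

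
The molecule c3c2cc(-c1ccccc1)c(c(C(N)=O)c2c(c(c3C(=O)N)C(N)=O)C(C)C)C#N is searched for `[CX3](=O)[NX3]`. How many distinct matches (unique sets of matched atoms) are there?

[CX3](=O)[NX3] is the SMARTS for an amide: a carbonyl carbon bonded to a trivalent nitrogen.
The molecule carries 3 separate instances of a primary amide (-C(=O)NH2) meeting every constraint; each maps to a distinct set of atoms, giving 3 matches.

3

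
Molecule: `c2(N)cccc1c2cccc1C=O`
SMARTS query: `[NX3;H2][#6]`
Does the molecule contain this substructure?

Yes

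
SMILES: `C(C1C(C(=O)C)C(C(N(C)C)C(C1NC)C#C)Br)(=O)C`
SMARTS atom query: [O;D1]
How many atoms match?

The query [O;D1] means: aliphatic oxygen bonded to exactly one heavy atom.
Check the 20 heavy atoms by environment: 8× C (D3) → no; 1× N (D2) → no; 6× C (D1) → no; 1× C (D2) → no; 1× Br (D1) → no; 2× O (D1) → match; 1× N (D3) → no.
That gives 2 matching atoms.

2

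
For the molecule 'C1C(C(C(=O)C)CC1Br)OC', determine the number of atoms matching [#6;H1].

The query [#6;H1] means: any carbon bearing exactly one hydrogen.
Check the 11 heavy atoms by environment: 2× C (H2) → no; 3× C (H1) → match; 1× Br (H0) → no; 2× O (H0) → no; 2× C (H3) → no; 1× C (H0) → no.
That gives 3 matching atoms.

3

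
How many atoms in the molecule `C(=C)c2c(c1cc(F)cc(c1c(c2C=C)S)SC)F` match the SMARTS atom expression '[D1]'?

6

The query [D1] means: atom with exactly one heavy-atom neighbour (degree 1).
Check the 19 heavy atoms by environment: 8× c (aromatic, D3) → no; 2× c (aromatic, D2) → no; 2× C (D2) → no; 3× C (D1) → match; 2× F (D1) → match; 1× S (D2) → no; 1× S (D1) → match.
Summing the matching environments: 3 + 2 + 1 = 6 matching atoms.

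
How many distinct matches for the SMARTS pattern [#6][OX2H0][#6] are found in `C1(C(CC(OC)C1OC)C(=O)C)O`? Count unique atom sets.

2

[#6][OX2H0][#6] is the SMARTS for an ether: an aliphatic oxygen bridging two carbons with no H on the oxygen.
The molecule carries 2 separate instances of a methoxy ether (-OCH3) meeting every constraint; each maps to a distinct set of atoms, giving 2 matches.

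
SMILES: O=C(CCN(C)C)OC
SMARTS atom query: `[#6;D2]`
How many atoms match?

Check the 9 heavy atoms by environment: 2× C (D2) → match; 1× N (D3) → no; 3× C (D1) → no; 1× C (D3) → no; 1× O (D1) → no; 1× O (D2) → no.
That gives 2 matching atoms.

2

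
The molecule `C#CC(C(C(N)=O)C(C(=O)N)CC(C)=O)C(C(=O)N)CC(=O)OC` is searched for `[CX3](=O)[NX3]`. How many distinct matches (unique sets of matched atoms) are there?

[CX3](=O)[NX3] is the SMARTS for an amide: a carbonyl carbon bonded to a trivalent nitrogen.
The molecule carries 3 separate instances of a primary amide (-C(=O)NH2) meeting every constraint; each maps to a distinct set of atoms, giving 3 matches.

3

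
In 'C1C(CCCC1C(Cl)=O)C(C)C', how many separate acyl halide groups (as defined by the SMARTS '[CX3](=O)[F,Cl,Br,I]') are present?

1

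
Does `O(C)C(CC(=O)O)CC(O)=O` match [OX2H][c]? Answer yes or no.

The pattern [OX2H][c] describes a hydroxyl oxygen attached to an aromatic carbon — a phenol.
The closest candidate here is a methoxy ether (-OCH3), but the oxygen has H0, not H1. No other fragment satisfies the full query, so there is no match.

No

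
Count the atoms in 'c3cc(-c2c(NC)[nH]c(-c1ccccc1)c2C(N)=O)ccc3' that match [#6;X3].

17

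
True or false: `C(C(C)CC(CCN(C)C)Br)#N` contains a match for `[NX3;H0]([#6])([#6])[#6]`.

True

The pattern [NX3;H0]([#6])([#6])[#6] describes a trivalent nitrogen with no H, bonded to three carbons — a tertiary amine.
The molecule carries a dimethylamino group (-N(CH3)2), whose atoms satisfy every constraint of the query, so the pattern matches.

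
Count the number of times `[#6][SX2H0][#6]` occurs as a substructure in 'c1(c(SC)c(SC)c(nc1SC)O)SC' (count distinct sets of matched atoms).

4

[#6][SX2H0][#6] is the SMARTS for a thioether: an aliphatic sulfur bridging two carbons with no H on the sulfur.
The molecule carries 4 separate instances of a methylthio ether (-SCH3) meeting every constraint; each maps to a distinct set of atoms, giving 4 matches.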